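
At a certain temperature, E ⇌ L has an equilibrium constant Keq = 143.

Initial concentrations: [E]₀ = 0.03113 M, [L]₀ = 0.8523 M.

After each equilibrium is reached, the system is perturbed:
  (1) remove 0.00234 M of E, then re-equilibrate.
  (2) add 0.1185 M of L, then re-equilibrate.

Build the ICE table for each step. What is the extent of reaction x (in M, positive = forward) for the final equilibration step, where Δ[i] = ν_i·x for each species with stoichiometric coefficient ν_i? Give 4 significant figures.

x = -8.2292e-04 M

Q₀ = 27.38 vs Keq = 143 ⇒ Q<K, forward
Step 1:
                    E           L
  Initial     0.03113      0.8523
  Change       -0.025       0.025
  Equil      0.006135      0.8773
  solve Keq expr → x = 0.025; check Q = 143
Then remove 0.00234 M of E.
Step 2:
                    E           L
  Initial    0.003795      0.8773
  Change     0.002324   -0.002324
  Equil      0.006119       0.875
  solve Keq expr → x = -0.002324; check Q = 143
Then add 0.1185 M of L.
Step 3:
                    E           L
  Initial    0.006119      0.9935
  Change   8.2292e-04 -8.2292e-04
  Equil      0.006942      0.9926
  solve Keq expr → x = -8.2292e-04; check Q = 143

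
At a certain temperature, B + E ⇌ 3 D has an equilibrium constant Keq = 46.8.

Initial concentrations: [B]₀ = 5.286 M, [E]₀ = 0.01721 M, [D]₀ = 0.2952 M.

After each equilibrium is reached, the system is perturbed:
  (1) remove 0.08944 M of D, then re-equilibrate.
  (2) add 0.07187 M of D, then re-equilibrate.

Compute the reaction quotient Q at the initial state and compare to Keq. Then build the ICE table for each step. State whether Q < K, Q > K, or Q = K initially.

Q₀ = 0.2828 vs Keq = 46.8 ⇒ Q<K, forward
Step 1:
                    B           E           D
  init          5.286     0.01721      0.2952
  Δ          -0.01704    -0.01704     0.05112
  eq            5.269  1.6845e-04      0.3463
  solve Keq expr → x = 0.01704; check Q = 46.8
Then remove 0.08944 M of D.
Step 2:
                    B           E           D
  init          5.269  1.6845e-04      0.2569
  Δ       -9.9467e-05 -9.9467e-05  2.9840e-04
  eq            5.269  6.8987e-05      0.2572
  solve Keq expr → x = 9.9467e-05; check Q = 46.8
Then add 0.07187 M of D.
Step 3:
                    B           E           D
  init          5.269  6.8987e-05      0.3291
  Δ        7.5204e-05  7.5204e-05 -2.2561e-04
  eq            5.269  1.4419e-04      0.3288
  solve Keq expr → x = -7.5204e-05; check Q = 46.8

Q₀ = 0.2828; Q < K (proceeds forward)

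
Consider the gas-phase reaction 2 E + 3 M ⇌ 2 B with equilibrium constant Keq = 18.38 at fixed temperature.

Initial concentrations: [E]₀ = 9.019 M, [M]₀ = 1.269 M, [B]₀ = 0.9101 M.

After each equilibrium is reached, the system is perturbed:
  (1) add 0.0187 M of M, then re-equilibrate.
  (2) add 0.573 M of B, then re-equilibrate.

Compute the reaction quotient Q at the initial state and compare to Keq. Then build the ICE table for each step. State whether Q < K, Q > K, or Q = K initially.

Q₀ = 0.004983 vs Keq = 18.38 ⇒ Q<K, forward
Step 1:
                    E           M           B
  init          9.019       1.269      0.9101
  Δ            -0.759      -1.139       0.759
  eq             8.26      0.1305       1.669
  solve Keq expr → x = 0.3795; check Q = 18.38
Then add 0.0187 M of M.
Step 2:
                    E           M           B
  init           8.26      0.1492       1.669
  Δ          -0.01197    -0.01795     0.01197
  eq            8.248      0.1312       1.681
  solve Keq expr → x = 0.005983; check Q = 18.38
Then add 0.573 M of B.
Step 3:
                    E           M           B
  init          8.248      0.1312       2.254
  Δ           0.01817     0.02725    -0.01817
  eq            8.266      0.1585       2.236
  solve Keq expr → x = -0.009083; check Q = 18.38

Q₀ = 0.004983; Q < K (proceeds forward)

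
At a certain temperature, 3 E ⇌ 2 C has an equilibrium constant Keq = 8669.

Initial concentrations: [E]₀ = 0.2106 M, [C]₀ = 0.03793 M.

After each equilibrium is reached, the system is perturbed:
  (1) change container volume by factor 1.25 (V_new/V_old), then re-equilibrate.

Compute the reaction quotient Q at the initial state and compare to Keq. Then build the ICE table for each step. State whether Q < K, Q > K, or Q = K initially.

Q₀ = 0.154; Q < K (proceeds forward)

Q₀ = 0.154 vs Keq = 8669 ⇒ Q<K, forward
Step 1:
                  E         C
  Initial    0.2106   0.03793
  Change    -0.1958    0.1305
  Equil     0.01485    0.1684
  solve Keq expr → x = 0.06525; check Q = 8669
Then change container volume by factor 1.25 (V_new/V_old).
Step 2:
                  E         C
  Initial   0.01188    0.1347
  Change  8.7997e-04 -5.8665e-04
  Equil     0.01276    0.1342
  solve Keq expr → x = -2.9332e-04; check Q = 8669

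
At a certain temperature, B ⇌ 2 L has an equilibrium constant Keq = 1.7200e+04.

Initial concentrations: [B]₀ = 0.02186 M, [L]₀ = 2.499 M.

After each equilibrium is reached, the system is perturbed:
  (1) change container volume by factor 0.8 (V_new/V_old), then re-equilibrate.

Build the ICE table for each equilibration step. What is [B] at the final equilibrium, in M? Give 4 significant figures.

[B]_eq = 5.8691e-04 M

Q₀ = 285.7 vs Keq = 1.7200e+04 ⇒ Q<K, forward
Step 1:
                    B           L
  init        0.02186       2.499
  Δ          -0.02148     0.04297
  eq       3.7567e-04       2.542
  solve Keq expr → x = 0.02148; check Q = 1.7200e+04
Then change container volume by factor 0.8 (V_new/V_old).
Step 2:
                    B           L
  init     4.6959e-04       3.177
  Δ        1.1731e-04 -2.3462e-04
  eq       5.8691e-04       3.177
  solve Keq expr → x = -1.1731e-04; check Q = 1.7200e+04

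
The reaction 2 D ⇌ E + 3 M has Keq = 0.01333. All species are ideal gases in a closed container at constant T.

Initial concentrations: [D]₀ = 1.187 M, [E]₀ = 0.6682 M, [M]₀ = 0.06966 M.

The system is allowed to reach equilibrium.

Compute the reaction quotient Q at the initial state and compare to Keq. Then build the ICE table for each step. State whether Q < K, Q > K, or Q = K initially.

Q₀ = 1.6031e-04; Q < K (proceeds forward)

Q₀ = 1.6031e-04 vs Keq = 0.01333 ⇒ Q<K, forward
Step 1:
                   D          E          M
  init         1.187     0.6682    0.06966
  Δ          -0.1347    0.06736     0.2021
  eq           1.052     0.7356     0.2717
  solve Keq expr → x = 0.06736; check Q = 0.01333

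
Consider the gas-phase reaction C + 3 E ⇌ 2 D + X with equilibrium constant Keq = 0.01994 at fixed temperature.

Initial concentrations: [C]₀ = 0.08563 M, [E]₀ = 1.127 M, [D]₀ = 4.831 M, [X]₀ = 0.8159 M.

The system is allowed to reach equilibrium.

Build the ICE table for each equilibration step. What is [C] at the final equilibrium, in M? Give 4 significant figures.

Q₀ = 155.4 vs Keq = 0.01994 ⇒ Q>K, reverse
Step 1:
                   C          E          D          X
  Initial    0.08563      1.127      4.831     0.8159
  Change      0.7562      2.269     -1.512    -0.7562
  Equil       0.8418      3.396      3.319    0.05968
  solve Keq expr → x = -0.7562; check Q = 0.01994

[C]_eq = 0.8418 M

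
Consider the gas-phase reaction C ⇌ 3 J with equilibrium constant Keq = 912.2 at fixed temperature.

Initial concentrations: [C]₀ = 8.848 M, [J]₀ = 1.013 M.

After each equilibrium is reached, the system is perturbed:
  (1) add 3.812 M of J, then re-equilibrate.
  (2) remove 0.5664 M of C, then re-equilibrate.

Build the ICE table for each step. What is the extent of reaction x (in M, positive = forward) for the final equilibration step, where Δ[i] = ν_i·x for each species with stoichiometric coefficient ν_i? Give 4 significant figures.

x = -0.1565 M

Q₀ = 0.1175 vs Keq = 912.2 ⇒ Q<K, forward
Step 1:
                  C         J
  init        8.848     1.013
  Δ           -4.81     14.43
  eq          4.038     15.44
  solve Keq expr → x = 4.81; check Q = 912.2
Then add 3.812 M of J.
Step 2:
                  C         J
  init        4.038     19.26
  Δ          0.9099     -2.73
  eq          4.948     16.53
  solve Keq expr → x = -0.9099; check Q = 912.2
Then remove 0.5664 M of C.
Step 3:
                  C         J
  init        4.381     16.53
  Δ          0.1565   -0.4696
  eq          4.538     16.06
  solve Keq expr → x = -0.1565; check Q = 912.2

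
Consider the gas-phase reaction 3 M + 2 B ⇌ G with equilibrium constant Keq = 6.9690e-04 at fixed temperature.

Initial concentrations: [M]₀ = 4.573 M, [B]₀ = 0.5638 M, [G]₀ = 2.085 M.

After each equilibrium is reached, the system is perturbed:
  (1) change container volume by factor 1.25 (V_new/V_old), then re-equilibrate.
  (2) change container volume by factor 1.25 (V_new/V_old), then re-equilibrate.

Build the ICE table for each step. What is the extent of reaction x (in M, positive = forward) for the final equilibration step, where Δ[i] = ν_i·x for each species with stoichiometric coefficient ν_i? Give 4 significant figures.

x = -0.159 M

Q₀ = 0.06859 vs Keq = 6.9690e-04 ⇒ Q>K, reverse
Step 1:
                  M         B         G
  Initial     4.573    0.5638     2.085
  Change      2.516     1.677   -0.8385
  Equil       7.089     2.241     1.246
  solve Keq expr → x = -0.8385; check Q = 6.9690e-04
Then change container volume by factor 1.25 (V_new/V_old).
Step 2:
                  M         B         G
  Initial     5.671     1.793    0.9972
  Change     0.5762    0.3841   -0.1921
  Equil       6.247     2.177    0.8051
  solve Keq expr → x = -0.1921; check Q = 6.9690e-04
Then change container volume by factor 1.25 (V_new/V_old).
Step 3:
                  M         B         G
  Initial     4.998     1.741    0.6441
  Change     0.4771    0.3181    -0.159
  Equil       5.475      2.06    0.4851
  solve Keq expr → x = -0.159; check Q = 6.9690e-04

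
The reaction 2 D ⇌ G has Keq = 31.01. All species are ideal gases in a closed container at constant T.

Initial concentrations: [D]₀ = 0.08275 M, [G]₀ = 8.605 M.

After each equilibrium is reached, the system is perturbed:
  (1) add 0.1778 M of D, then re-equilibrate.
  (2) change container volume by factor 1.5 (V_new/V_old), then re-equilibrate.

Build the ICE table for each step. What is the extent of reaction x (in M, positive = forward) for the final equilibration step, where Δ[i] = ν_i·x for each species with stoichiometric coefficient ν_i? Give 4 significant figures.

Q₀ = 1257 vs Keq = 31.01 ⇒ Q>K, reverse
Step 1:
                    D           G
  Initial     0.08275       8.605
  Change       0.4373     -0.2186
  Equil          0.52       8.386
  solve Keq expr → x = -0.2186; check Q = 31.01
Then add 0.1778 M of D.
Step 2:
                    D           G
  Initial      0.6978       8.386
  Change      -0.1751     0.08755
  Equil        0.5227       8.474
  solve Keq expr → x = 0.08755; check Q = 31.01
Then change container volume by factor 1.5 (V_new/V_old).
Step 3:
                    D           G
  Initial      0.3485       5.649
  Change      0.07687    -0.03843
  Equil        0.4254       5.611
  solve Keq expr → x = -0.03843; check Q = 31.01

x = -0.03843 M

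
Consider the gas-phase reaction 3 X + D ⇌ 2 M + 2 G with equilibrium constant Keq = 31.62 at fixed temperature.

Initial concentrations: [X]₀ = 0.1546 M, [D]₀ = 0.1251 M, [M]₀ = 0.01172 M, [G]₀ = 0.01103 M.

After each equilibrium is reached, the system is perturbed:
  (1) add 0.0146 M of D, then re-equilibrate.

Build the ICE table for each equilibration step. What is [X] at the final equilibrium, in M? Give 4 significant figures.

[X]_eq = 0.02961 M

Q₀ = 3.6151e-05 vs Keq = 31.62 ⇒ Q<K, forward
Step 1:
                  X         D         M         G
  Initial    0.1546    0.1251   0.01172   0.01103
  Change    -0.1238  -0.04126   0.08251   0.08251
  Equil     0.03083   0.08384   0.09423   0.09354
  solve Keq expr → x = 0.04126; check Q = 31.62
Then add 0.0146 M of D.
Step 2:
                  X         D         M         G
  Initial   0.03083   0.09844   0.09423   0.09354
  Change  -0.001226 -4.0859e-04 8.1717e-04 8.1717e-04
  Equil     0.02961   0.09804   0.09505   0.09436
  solve Keq expr → x = 4.0859e-04; check Q = 31.62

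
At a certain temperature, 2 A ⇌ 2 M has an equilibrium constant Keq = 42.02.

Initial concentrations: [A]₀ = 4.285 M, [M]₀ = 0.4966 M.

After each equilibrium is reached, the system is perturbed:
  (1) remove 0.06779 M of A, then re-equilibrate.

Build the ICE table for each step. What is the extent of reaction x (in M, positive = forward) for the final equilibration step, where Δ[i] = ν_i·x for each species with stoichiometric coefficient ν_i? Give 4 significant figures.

x = -0.02936 M

Q₀ = 0.01343 vs Keq = 42.02 ⇒ Q<K, forward
Step 1:
                   A          M
  Initial      4.285     0.4966
  Change      -3.646      3.646
  Equil       0.6391      4.143
  solve Keq expr → x = 1.823; check Q = 42.02
Then remove 0.06779 M of A.
Step 2:
                   A          M
  Initial     0.5713      4.143
  Change     0.05873   -0.05873
  Equil         0.63      4.084
  solve Keq expr → x = -0.02936; check Q = 42.02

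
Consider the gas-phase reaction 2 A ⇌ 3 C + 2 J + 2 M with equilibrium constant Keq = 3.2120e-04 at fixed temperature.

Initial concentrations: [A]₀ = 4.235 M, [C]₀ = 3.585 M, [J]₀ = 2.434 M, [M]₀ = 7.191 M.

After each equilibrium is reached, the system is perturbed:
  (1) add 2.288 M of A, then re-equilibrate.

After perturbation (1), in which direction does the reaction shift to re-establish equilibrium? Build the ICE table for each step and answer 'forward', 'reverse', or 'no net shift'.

Direction: forward

Q₀ = 787 vs Keq = 3.2120e-04 ⇒ Q>K, reverse
Step 1:
                    A           C           J           M
  I             4.235       3.585       2.434       7.191
  C             2.232      -3.348      -2.232      -2.232
  E             6.467      0.2373      0.2022       4.959
  solve Keq expr → x = -1.116; check Q = 3.2120e-04
Then add 2.288 M of A.
Step 2:
                    A           C           J           M
  I             8.755      0.2373      0.2022       4.959
  C           -0.0218      0.0327      0.0218      0.0218
  E             8.733        0.27       0.224       4.981
  solve Keq expr → x = 0.0109; check Q = 3.2120e-04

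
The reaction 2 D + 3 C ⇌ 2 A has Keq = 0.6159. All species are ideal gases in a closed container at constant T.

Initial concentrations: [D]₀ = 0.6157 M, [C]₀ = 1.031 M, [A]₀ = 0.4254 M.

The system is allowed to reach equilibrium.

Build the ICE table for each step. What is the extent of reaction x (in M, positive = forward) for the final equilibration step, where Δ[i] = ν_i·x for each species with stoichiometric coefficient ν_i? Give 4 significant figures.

x = 0.01404 M

Q₀ = 0.4356 vs Keq = 0.6159 ⇒ Q<K, forward
Step 1:
                  D         C         A
  I          0.6157     1.031    0.4254
  C        -0.02808  -0.04212   0.02808
  E          0.5876    0.9889    0.4535
  solve Keq expr → x = 0.01404; check Q = 0.6159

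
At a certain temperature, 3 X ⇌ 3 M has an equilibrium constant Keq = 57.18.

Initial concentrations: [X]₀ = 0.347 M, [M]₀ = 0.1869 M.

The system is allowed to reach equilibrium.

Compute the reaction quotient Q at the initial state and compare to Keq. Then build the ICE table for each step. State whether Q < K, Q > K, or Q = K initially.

Q₀ = 0.1563 vs Keq = 57.18 ⇒ Q<K, forward
Step 1:
                   X          M
  init         0.347     0.1869
  Δ           -0.237      0.237
  eq            0.11     0.4239
  solve Keq expr → x = 0.07899; check Q = 57.18

Q₀ = 0.1563; Q < K (proceeds forward)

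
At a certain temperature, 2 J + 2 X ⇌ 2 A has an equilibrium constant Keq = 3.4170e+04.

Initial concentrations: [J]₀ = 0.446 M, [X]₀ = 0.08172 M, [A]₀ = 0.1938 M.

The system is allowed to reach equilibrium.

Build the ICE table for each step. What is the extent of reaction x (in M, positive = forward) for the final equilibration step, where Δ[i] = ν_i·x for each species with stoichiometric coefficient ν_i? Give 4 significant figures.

x = 0.03887 M

Q₀ = 28.27 vs Keq = 3.4170e+04 ⇒ Q<K, forward
Step 1:
                  J         X         A
  init        0.446   0.08172    0.1938
  Δ        -0.07773  -0.07773   0.07773
  eq         0.3683  0.003989    0.2715
  solve Keq expr → x = 0.03887; check Q = 3.4170e+04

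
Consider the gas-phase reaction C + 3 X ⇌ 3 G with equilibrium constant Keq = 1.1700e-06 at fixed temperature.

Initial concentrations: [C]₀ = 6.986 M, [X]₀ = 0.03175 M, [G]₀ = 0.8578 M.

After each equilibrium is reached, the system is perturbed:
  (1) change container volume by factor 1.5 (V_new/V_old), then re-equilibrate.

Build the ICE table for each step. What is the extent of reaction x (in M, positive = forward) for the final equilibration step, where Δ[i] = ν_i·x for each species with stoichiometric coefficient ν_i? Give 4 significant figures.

Q₀ = 2823 vs Keq = 1.1700e-06 ⇒ Q>K, reverse
Step 1:
                    C           X           G
  Initial       6.986     0.03175      0.8578
  Change         0.28        0.84       -0.84
  Equil         7.266      0.8718     0.01779
  solve Keq expr → x = -0.28; check Q = 1.1700e-06
Then change container volume by factor 1.5 (V_new/V_old).
Step 2:
                    C           X           G
  Initial       4.844      0.5812     0.01186
  Change   4.9096e-04    0.001473   -0.001473
  Equil         4.844      0.5826     0.01039
  solve Keq expr → x = -4.9096e-04; check Q = 1.1700e-06

x = -4.9096e-04 M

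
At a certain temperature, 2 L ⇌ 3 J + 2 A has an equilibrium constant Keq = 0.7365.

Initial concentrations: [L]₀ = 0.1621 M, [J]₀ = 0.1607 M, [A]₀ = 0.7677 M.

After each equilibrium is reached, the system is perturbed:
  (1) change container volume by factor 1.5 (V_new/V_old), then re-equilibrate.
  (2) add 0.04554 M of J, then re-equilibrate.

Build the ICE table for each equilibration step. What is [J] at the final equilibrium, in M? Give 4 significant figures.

Q₀ = 0.09308 vs Keq = 0.7365 ⇒ Q<K, forward
Step 1:
                    L           J           A
  I            0.1621      0.1607      0.7677
  C          -0.05141     0.07711     0.05141
  E            0.1107      0.2378      0.8191
  solve Keq expr → x = 0.0257; check Q = 0.7365
Then change container volume by factor 1.5 (V_new/V_old).
Step 2:
                    L           J           A
  I           0.07379      0.1585      0.5461
  C          -0.01988     0.02982     0.01988
  E           0.05391      0.1884       0.566
  solve Keq expr → x = 0.009941; check Q = 0.7365
Then add 0.04554 M of J.
Step 3:
                    L           J           A
  I           0.05391      0.2339       0.566
  C           0.01135    -0.01703    -0.01135
  E           0.06527      0.2169      0.5546
  solve Keq expr → x = -0.005677; check Q = 0.7365

[J]_eq = 0.2169 M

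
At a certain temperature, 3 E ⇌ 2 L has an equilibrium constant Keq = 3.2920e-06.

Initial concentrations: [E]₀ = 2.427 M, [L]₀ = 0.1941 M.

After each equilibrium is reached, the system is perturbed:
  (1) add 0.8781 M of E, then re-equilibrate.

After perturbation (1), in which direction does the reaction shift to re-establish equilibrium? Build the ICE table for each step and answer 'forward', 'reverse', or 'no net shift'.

Direction: forward

Q₀ = 0.002635 vs Keq = 3.2920e-06 ⇒ Q>K, reverse
Step 1:
                  E         L
  init        2.427    0.1941
  Δ           0.279    -0.186
  eq          2.706  0.008077
  solve Keq expr → x = -0.09301; check Q = 3.2920e-06
Then add 0.8781 M of E.
Step 2:
                  E         L
  init        3.584  0.008077
  Δ       -0.006303  0.004202
  eq          3.578   0.01228
  solve Keq expr → x = 0.002101; check Q = 3.2920e-06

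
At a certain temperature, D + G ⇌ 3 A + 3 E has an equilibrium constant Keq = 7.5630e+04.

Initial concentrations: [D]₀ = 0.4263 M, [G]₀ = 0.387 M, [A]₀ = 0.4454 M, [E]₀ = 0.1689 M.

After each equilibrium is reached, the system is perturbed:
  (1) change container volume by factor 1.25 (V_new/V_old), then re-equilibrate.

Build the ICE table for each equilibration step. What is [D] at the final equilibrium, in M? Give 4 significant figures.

Q₀ = 0.002581 vs Keq = 7.5630e+04 ⇒ Q<K, forward
Step 1:
                   D          G          A          E
  init        0.4263      0.387     0.4454     0.1689
  Δ          -0.3841    -0.3841      1.152      1.152
  eq         0.04224   0.002943      1.598      1.321
  solve Keq expr → x = 0.3841; check Q = 7.5630e+04
Then change container volume by factor 1.25 (V_new/V_old).
Step 2:
                   D          G          A          E
  init       0.03379   0.002354      1.278      1.057
  Δ        -0.001329  -0.001329   0.003988   0.003988
  eq         0.03246   0.001025      1.282      1.061
  solve Keq expr → x = 0.001329; check Q = 7.5630e+04

[D]_eq = 0.03246 M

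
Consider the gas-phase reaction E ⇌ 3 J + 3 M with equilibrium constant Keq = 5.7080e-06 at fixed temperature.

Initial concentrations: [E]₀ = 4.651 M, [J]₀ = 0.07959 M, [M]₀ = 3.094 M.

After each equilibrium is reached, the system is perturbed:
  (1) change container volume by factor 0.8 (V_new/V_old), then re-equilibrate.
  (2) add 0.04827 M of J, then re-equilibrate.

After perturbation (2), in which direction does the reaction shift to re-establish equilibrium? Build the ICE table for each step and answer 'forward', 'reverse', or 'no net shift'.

Direction: reverse

Q₀ = 0.003211 vs Keq = 5.7080e-06 ⇒ Q>K, reverse
Step 1:
                   E          J          M
  I            4.651    0.07959      3.094
  C          0.02324   -0.06971   -0.06971
  E            4.674    0.00988      3.024
  solve Keq expr → x = -0.02324; check Q = 5.7080e-06
Then change container volume by factor 0.8 (V_new/V_old).
Step 2:
                   E          J          M
  I            5.843    0.01235       3.78
  C         0.001276  -0.003827  -0.003827
  E            5.844   0.008524      3.777
  solve Keq expr → x = -0.001276; check Q = 5.7080e-06
Then add 0.04827 M of J.
Step 3:
                   E          J          M
  I            5.844    0.05679      3.777
  C          0.01605   -0.04815   -0.04815
  E             5.86   0.008642      3.728
  solve Keq expr → x = -0.01605; check Q = 5.7080e-06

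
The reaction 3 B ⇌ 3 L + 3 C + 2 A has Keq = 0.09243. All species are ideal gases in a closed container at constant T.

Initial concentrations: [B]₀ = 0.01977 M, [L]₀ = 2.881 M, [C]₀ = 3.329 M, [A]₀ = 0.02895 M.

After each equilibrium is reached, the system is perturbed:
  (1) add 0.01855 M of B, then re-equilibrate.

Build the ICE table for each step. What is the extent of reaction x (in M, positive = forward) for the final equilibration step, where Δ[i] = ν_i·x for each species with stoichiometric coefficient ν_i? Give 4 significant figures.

Q₀ = 9.5686e+04 vs Keq = 0.09243 ⇒ Q>K, reverse
Step 1:
                  B         L         C         A
  I         0.01977     2.881     3.329   0.02895
  C         0.04317  -0.04317  -0.04317  -0.02878
  E         0.06294     2.838     3.286 1.6861e-04
  solve Keq expr → x = -0.01439; check Q = 0.09243
Then add 0.01855 M of B.
Step 2:
                  B         L         C         A
  I         0.08149     2.838     3.286 1.6861e-04
  C       -1.1882e-04 1.1882e-04 1.1882e-04 7.9212e-05
  E         0.08137     2.838     3.286 2.4782e-04
  solve Keq expr → x = 3.9606e-05; check Q = 0.09243

x = 3.9606e-05 M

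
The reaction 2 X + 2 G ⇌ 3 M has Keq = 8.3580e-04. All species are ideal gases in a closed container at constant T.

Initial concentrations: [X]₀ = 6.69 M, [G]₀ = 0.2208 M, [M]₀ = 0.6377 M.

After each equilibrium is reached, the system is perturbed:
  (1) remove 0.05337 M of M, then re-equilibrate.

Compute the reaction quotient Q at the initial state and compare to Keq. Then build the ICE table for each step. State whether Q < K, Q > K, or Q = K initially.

Q₀ = 0.1188 vs Keq = 8.3580e-04 ⇒ Q>K, reverse
Step 1:
                  X         G         M
  I            6.69    0.2208    0.6377
  C          0.2805    0.2805   -0.4208
  E           6.971    0.5013    0.2169
  solve Keq expr → x = -0.1403; check Q = 8.3580e-04
Then remove 0.05337 M of M.
Step 2:
                  X         G         M
  I           6.971    0.5013    0.1635
  C        -0.02947  -0.02947    0.0442
  E           6.941    0.4719    0.2077
  solve Keq expr → x = 0.01473; check Q = 8.3580e-04

Q₀ = 0.1188; Q > K (proceeds reverse)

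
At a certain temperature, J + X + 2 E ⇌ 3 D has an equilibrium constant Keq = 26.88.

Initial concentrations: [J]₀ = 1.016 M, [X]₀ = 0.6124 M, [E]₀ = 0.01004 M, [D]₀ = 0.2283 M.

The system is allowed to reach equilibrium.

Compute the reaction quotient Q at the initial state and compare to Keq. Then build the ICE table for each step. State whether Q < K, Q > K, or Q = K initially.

Q₀ = 189.7 vs Keq = 26.88 ⇒ Q>K, reverse
Step 1:
                   J          X          E          D
  init         1.016     0.6124    0.01004     0.2283
  Δ         0.006537   0.006537    0.01307   -0.01961
  eq           1.023     0.6189    0.02311     0.2087
  solve Keq expr → x = -0.006537; check Q = 26.88

Q₀ = 189.7; Q > K (proceeds reverse)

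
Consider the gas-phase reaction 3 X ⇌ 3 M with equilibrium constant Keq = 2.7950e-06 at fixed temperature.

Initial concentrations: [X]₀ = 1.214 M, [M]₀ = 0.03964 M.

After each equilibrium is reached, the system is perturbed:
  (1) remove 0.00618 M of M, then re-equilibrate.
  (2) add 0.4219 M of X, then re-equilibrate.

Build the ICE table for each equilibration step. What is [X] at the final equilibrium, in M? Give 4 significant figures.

[X]_eq = 1.646 M

Q₀ = 3.4813e-05 vs Keq = 2.7950e-06 ⇒ Q>K, reverse
Step 1:
                  X         M
  init        1.214   0.03964
  Δ         0.02223  -0.02223
  eq          1.236   0.01741
  solve Keq expr → x = -0.007409; check Q = 2.7950e-06
Then remove 0.00618 M of M.
Step 2:
                  X         M
  init        1.236   0.01123
  Δ       -0.006094  0.006094
  eq           1.23   0.01733
  solve Keq expr → x = 0.002031; check Q = 2.7950e-06
Then add 0.4219 M of X.
Step 3:
                  X         M
  init        1.652   0.01733
  Δ        -0.00586   0.00586
  eq          1.646   0.02319
  solve Keq expr → x = 0.001953; check Q = 2.7950e-06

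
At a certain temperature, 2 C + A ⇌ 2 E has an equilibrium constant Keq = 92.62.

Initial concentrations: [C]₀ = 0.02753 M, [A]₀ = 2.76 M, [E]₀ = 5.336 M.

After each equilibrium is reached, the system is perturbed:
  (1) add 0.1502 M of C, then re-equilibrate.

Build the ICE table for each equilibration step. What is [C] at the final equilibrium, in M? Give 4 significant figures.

[C]_eq = 0.3207 M

Q₀ = 1.3612e+04 vs Keq = 92.62 ⇒ Q>K, reverse
Step 1:
                    C           A           E
  init        0.02753        2.76       5.336
  Δ            0.2809      0.1404     -0.2809
  eq           0.3084         2.9       5.055
  solve Keq expr → x = -0.1404; check Q = 92.62
Then add 0.1502 M of C.
Step 2:
                    C           A           E
  init         0.4586         2.9       5.055
  Δ           -0.1379    -0.06897      0.1379
  eq           0.3207       2.831       5.193
  solve Keq expr → x = 0.06897; check Q = 92.62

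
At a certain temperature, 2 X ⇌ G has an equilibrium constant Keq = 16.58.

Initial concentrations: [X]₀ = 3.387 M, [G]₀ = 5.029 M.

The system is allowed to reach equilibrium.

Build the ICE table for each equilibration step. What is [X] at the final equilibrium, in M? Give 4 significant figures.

[X]_eq = 0.6219 M

Q₀ = 0.4384 vs Keq = 16.58 ⇒ Q<K, forward
Step 1:
                  X         G
  init        3.387     5.029
  Δ          -2.765     1.383
  eq         0.6219     6.412
  solve Keq expr → x = 1.383; check Q = 16.58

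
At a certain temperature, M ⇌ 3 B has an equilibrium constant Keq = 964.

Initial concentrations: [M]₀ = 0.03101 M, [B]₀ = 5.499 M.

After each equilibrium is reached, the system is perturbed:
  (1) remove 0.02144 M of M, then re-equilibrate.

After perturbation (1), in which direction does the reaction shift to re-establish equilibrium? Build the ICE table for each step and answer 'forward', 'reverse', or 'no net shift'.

Direction: reverse

Q₀ = 5362 vs Keq = 964 ⇒ Q>K, reverse
Step 1:
                   M          B
  init       0.03101      5.499
  Δ           0.1118    -0.3354
  eq          0.1428      5.164
  solve Keq expr → x = -0.1118; check Q = 964
Then remove 0.02144 M of M.
Step 2:
                   M          B
  init        0.1214      5.164
  Δ           0.0172    -0.0516
  eq          0.1386      5.112
  solve Keq expr → x = -0.0172; check Q = 964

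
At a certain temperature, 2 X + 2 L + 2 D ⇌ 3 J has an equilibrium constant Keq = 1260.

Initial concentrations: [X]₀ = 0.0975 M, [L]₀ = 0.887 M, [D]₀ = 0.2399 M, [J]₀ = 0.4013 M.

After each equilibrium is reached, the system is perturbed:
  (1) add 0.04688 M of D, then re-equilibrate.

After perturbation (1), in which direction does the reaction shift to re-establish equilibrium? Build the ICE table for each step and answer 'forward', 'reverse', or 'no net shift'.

Q₀ = 150.1 vs Keq = 1260 ⇒ Q<K, forward
Step 1:
                    X           L           D           J
  I            0.0975       0.887      0.2399      0.4013
  C          -0.04338    -0.04338    -0.04338     0.06507
  E           0.05412      0.8436      0.1965      0.4664
  solve Keq expr → x = 0.02169; check Q = 1260
Then add 0.04688 M of D.
Step 2:
                    X           L           D           J
  I           0.05412      0.8436      0.2434      0.4664
  C         -0.007144   -0.007144   -0.007144     0.01072
  E           0.04698      0.8365      0.2363      0.4771
  solve Keq expr → x = 0.003572; check Q = 1260

Direction: forward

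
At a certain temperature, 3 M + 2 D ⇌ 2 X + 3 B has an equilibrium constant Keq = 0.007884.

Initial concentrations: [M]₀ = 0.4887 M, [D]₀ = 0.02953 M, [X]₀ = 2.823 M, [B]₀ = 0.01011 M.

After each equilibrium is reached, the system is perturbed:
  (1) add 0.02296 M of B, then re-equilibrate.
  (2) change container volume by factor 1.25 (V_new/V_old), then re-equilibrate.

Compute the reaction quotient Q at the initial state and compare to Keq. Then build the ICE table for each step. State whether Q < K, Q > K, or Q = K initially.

Q₀ = 0.08091; Q > K (proceeds reverse)

Q₀ = 0.08091 vs Keq = 0.007884 ⇒ Q>K, reverse
Step 1:
                    M           D           X           B
  Initial      0.4887     0.02953       2.823     0.01011
  Change     0.005055     0.00337    -0.00337   -0.005055
  Equil        0.4938      0.0329        2.82    0.005055
  solve Keq expr → x = -0.001685; check Q = 0.007884
Then add 0.02296 M of B.
Step 2:
                    M           D           X           B
  Initial      0.4938      0.0329        2.82     0.02802
  Change      0.02129      0.0142     -0.0142    -0.02129
  Equil         0.515      0.0471       2.805    0.006721
  solve Keq expr → x = -0.007098; check Q = 0.007884
Then change container volume by factor 1.25 (V_new/V_old).
Step 3:
                    M           D           X           B
  Initial       0.412     0.03768       2.244    0.005377
  Change            0           0           0           0
  Equil         0.412     0.03768       2.244    0.005377
  solve Keq expr → x = 0; check Q = 0.007884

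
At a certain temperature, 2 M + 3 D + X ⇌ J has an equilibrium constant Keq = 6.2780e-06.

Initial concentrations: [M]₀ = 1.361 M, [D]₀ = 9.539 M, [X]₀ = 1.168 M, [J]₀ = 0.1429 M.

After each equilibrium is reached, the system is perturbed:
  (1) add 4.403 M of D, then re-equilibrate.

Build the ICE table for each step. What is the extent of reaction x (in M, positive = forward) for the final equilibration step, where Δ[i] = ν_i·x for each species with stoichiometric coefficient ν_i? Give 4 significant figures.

x = 0.03335 M

Q₀ = 7.6096e-05 vs Keq = 6.2780e-06 ⇒ Q>K, reverse
Step 1:
                  M         D         X         J
  I           1.361     9.539     1.168    0.1429
  C          0.2452    0.3677    0.1226   -0.1226
  E           1.606     9.907     1.291   0.02032
  solve Keq expr → x = -0.1226; check Q = 6.2780e-06
Then add 4.403 M of D.
Step 2:
                  M         D         X         J
  I           1.606     14.31     1.291   0.02032
  C        -0.06669      -0.1  -0.03335   0.03335
  E           1.539     14.21     1.257   0.05367
  solve Keq expr → x = 0.03335; check Q = 6.2780e-06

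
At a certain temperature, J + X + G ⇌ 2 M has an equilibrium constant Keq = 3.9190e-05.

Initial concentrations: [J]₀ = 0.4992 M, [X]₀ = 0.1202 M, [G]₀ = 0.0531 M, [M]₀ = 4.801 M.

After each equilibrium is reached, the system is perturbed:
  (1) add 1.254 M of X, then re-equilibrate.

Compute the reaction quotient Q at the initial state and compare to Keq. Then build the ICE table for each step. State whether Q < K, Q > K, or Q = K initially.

Q₀ = 7234 vs Keq = 3.9190e-05 ⇒ Q>K, reverse
Step 1:
                   J          X          G          M
  init        0.4992     0.1202     0.0531      4.801
  Δ            2.387      2.387      2.387     -4.775
  eq           2.887      2.508       2.44    0.02631
  solve Keq expr → x = -2.387; check Q = 3.9190e-05
Then add 1.254 M of X.
Step 2:
                   J          X          G          M
  init         2.887      3.762       2.44    0.02631
  Δ        -0.002933  -0.002933  -0.002933   0.005866
  eq           2.884      3.759      2.438    0.03218
  solve Keq expr → x = 0.002933; check Q = 3.9190e-05

Q₀ = 7234; Q > K (proceeds reverse)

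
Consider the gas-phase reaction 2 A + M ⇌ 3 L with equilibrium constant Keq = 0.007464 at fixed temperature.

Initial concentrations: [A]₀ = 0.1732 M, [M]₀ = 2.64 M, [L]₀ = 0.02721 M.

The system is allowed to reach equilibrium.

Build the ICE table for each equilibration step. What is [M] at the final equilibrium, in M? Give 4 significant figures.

[M]_eq = 2.625 M

Q₀ = 2.5438e-04 vs Keq = 0.007464 ⇒ Q<K, forward
Step 1:
                  A         M         L
  Initial    0.1732      2.64   0.02721
  Change   -0.03085  -0.01543   0.04628
  Equil      0.1423     2.625   0.07349
  solve Keq expr → x = 0.01543; check Q = 0.007464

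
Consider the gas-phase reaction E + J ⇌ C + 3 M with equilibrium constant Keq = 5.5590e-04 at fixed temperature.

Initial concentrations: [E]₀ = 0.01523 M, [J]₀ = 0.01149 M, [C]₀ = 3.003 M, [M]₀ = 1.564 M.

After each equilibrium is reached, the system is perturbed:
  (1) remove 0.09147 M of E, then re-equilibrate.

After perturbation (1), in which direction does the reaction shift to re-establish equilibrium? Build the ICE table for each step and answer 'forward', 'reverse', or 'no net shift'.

Q₀ = 6.5652e+04 vs Keq = 5.5590e-04 ⇒ Q>K, reverse
Step 1:
                    E           J           C           M
  init        0.01523     0.01149       3.003       1.564
  Δ            0.5082      0.5082     -0.5082      -1.525
  eq           0.5235      0.5197       2.495     0.03928
  solve Keq expr → x = -0.5082; check Q = 5.5590e-04
Then remove 0.09147 M of E.
Step 2:
                    E           J           C           M
  init          0.432      0.5197       2.495     0.03928
  Δ        7.9688e-04  7.9688e-04 -7.9688e-04   -0.002391
  eq           0.4328      0.5205       2.494     0.03689
  solve Keq expr → x = -7.9688e-04; check Q = 5.5590e-04

Direction: reverse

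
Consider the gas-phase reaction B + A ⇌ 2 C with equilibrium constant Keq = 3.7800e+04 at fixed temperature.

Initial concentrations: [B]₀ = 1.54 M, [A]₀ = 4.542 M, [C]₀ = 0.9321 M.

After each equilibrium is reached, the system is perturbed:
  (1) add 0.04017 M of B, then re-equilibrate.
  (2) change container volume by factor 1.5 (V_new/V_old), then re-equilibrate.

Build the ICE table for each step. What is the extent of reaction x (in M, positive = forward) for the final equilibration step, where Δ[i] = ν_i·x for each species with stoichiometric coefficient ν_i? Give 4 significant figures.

x = 0 M

Q₀ = 0.1242 vs Keq = 3.7800e+04 ⇒ Q<K, forward
Step 1:
                   B          A          C
  init          1.54      4.542     0.9321
  Δ            -1.54      -1.54       3.08
  eq      1.4183e-04      3.002      4.012
  solve Keq expr → x = 1.54; check Q = 3.7800e+04
Then add 0.04017 M of B.
Step 2:
                   B          A          C
  init       0.04031      3.002      4.012
  Δ         -0.04016   -0.04016    0.08032
  eq      1.4956e-04      2.962      4.092
  solve Keq expr → x = 0.04016; check Q = 3.7800e+04
Then change container volume by factor 1.5 (V_new/V_old).
Step 3:
                   B          A          C
  init    9.9709e-05      1.975      2.728
  Δ                0          0          0
  eq      9.9709e-05      1.975      2.728
  solve Keq expr → x = 0; check Q = 3.7800e+04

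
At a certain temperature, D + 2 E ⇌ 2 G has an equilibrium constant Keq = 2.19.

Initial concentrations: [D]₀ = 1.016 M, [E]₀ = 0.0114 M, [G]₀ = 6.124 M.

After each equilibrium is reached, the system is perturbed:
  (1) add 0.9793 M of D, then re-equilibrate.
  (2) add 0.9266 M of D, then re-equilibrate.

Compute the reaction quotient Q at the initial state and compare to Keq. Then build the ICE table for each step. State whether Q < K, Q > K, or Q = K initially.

Q₀ = 2.8403e+05; Q > K (proceeds reverse)

Q₀ = 2.8403e+05 vs Keq = 2.19 ⇒ Q>K, reverse
Step 1:
                   D          E          G
  init         1.016     0.0114      6.124
  Δ           0.9859      1.972     -1.972
  eq           2.002      1.983      4.152
  solve Keq expr → x = -0.9859; check Q = 2.19
Then add 0.9793 M of D.
Step 2:
                   D          E          G
  init         2.981      1.983      4.152
  Δ          -0.1163    -0.2326     0.2326
  eq           2.865      1.751      4.385
  solve Keq expr → x = 0.1163; check Q = 2.19
Then add 0.9266 M of D.
Step 3:
                   D          E          G
  init         3.791      1.751      4.385
  Δ         -0.07878    -0.1576     0.1576
  eq           3.713      1.593      4.542
  solve Keq expr → x = 0.07878; check Q = 2.19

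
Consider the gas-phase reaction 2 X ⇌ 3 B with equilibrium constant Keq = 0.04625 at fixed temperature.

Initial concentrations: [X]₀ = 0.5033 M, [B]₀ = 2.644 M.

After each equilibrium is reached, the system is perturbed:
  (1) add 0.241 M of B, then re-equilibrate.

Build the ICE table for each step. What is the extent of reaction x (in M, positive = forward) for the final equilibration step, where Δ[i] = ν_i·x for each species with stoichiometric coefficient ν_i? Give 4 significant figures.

x = -0.07126 M

Q₀ = 72.97 vs Keq = 0.04625 ⇒ Q>K, reverse
Step 1:
                  X         B
  I          0.5033     2.644
  C           1.396    -2.094
  E           1.899    0.5505
  solve Keq expr → x = -0.6978; check Q = 0.04625
Then add 0.241 M of B.
Step 2:
                  X         B
  I           1.899    0.7915
  C          0.1425   -0.2138
  E           2.042    0.5777
  solve Keq expr → x = -0.07126; check Q = 0.04625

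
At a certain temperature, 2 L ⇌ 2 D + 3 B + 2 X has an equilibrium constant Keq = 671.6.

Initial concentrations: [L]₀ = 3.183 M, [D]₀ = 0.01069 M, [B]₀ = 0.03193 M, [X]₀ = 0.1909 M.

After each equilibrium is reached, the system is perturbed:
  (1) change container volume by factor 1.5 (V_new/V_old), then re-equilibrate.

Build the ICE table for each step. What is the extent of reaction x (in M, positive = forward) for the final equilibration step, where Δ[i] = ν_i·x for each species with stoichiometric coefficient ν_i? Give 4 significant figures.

Q₀ = 1.3381e-11 vs Keq = 671.6 ⇒ Q<K, forward
Step 1:
                  L         D         B         X
  Initial     3.183   0.01069   0.03193    0.1909
  Change     -2.109     2.109     3.163     2.109
  Equil       1.074     2.119     3.195       2.3
  solve Keq expr → x = 1.054; check Q = 671.6
Then change container volume by factor 1.5 (V_new/V_old).
Step 2:
                  L         D         B         X
  Initial    0.7161     1.413      2.13     1.533
  Change    -0.2564    0.2564    0.3846    0.2564
  Equil      0.4597     1.669     2.515      1.79
  solve Keq expr → x = 0.1282; check Q = 671.6

x = 0.1282 M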